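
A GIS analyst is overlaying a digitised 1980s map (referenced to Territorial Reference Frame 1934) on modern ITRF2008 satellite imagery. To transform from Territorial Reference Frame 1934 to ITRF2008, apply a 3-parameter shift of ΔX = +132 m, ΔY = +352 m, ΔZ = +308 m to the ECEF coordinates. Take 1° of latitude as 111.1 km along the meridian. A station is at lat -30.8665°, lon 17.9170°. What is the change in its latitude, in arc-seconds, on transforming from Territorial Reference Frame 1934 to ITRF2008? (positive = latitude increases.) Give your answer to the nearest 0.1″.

Δφ = 12.5″

sin φ = -0.513039, cos φ = 0.858365, sin λ = 0.307639, cos λ = 0.951503.
North component: ΔN = −sin φ cos λ·ΔX − sin φ sin λ·ΔY + cos φ·ΔZ = −(-0.513039)(0.951503)(132) − (-0.513039)(0.307639)(352) + (0.858365)(308) = 384.37 m.
1° of latitude spans 111100 m, so Δφ = 384.37 / 111100 × 3600 = 12.455″.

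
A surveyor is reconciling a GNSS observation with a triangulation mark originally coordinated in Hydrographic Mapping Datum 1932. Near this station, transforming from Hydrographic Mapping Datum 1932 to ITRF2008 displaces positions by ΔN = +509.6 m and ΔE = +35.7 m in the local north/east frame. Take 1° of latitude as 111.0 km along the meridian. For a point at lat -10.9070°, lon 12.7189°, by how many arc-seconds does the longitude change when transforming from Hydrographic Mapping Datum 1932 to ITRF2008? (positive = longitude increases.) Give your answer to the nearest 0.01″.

At latitude -10.9070°, cos φ = 0.981936.
1° of longitude at this latitude = 111.0 × cos φ = 108.99 km, so Δλ = 35.7 / 108994.9 = 0.0003275° = 1.179″.

Δλ = 1.18″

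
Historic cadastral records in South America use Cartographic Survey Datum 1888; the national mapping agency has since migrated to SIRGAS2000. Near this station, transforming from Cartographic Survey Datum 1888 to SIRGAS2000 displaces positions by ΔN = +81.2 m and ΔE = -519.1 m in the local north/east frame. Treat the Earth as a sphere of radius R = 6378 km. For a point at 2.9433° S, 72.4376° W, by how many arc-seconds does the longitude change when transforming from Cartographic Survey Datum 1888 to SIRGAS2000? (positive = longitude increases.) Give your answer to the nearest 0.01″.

At latitude -2.9433°, cos φ = 0.998681.
One radian of longitude at latitude φ spans R cos φ, so Δλ = ΔE / (R cos φ) = -519.1 / (6378000 × 0.998681) = -8.1497e-05 rad = -16.810″.

Δλ = -16.81″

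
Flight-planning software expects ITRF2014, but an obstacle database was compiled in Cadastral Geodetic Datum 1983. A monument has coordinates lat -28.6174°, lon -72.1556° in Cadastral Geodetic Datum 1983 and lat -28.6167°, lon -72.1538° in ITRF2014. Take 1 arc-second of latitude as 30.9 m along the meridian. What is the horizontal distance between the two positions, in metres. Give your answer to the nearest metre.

Δφ = -28.6167° − -28.6174° = +0.0007°; Δλ = -72.1538° − -72.1556° = +0.0018°.
1° of latitude = 3600 × 30.90 = 111240 m.
ΔN = Δφ × 111240 = 77.9 m; ΔE = Δλ × 111240 × cos(-28.6174°) = +0.0018 × 111240 × 0.877838 = 175.8 m.
Distance = √(ΔE² + ΔN²) = √(175.8² + 77.9²) = 192.2 m.

192 m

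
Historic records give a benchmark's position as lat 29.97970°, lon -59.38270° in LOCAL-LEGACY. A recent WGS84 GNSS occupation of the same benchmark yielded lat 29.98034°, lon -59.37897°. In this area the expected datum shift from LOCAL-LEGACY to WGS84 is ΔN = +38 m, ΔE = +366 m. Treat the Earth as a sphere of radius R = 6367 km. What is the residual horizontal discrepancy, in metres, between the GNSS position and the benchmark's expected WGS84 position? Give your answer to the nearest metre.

34 m

Observed coordinate differences: Δφ = +0.00064°, Δλ = +0.00373°.
Converting to metres (1° lat = 111125 m, cos φ = 0.866203): observed ΔN = 71.1 m, observed ΔE = 359.0 m.
Subtracting the expected shift leaves a residual of 71.1 − (38) = 33.1 m north and 359.0 − (366) = -7.0 m east.
Residual distance = √(33.1² + (-7.0)²) = 33.8 m.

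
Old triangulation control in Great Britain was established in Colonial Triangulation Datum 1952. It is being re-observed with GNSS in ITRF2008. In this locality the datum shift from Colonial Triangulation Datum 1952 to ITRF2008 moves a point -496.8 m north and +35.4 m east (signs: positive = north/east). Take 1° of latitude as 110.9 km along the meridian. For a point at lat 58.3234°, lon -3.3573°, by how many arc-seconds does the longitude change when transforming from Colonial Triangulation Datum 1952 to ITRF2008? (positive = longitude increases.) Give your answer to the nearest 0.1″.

Δλ = 2.2″

At latitude 58.3234°, cos φ = 0.525124.
1° of longitude at this latitude = 110.9 × cos φ = 58.24 km, so Δλ = 35.4 / 58236.3 = 0.0006079° = 2.188″.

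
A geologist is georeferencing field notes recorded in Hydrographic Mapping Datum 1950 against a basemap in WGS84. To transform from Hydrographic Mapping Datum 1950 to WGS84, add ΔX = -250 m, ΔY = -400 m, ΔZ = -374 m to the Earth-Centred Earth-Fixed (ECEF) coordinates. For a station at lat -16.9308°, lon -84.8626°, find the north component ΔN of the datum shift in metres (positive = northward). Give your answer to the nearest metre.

At φ = -16.9308°, λ = -84.8626°: sin φ = -0.291216, cos φ = 0.956657, sin λ = -0.995983, cos λ = 0.089544.
ΔN = −sin φ cos λ·ΔX − sin φ sin λ·ΔY + cos φ·ΔZ = −(-0.291216)(0.089544)(-250) − (-0.291216)(-0.995983)(-400) + (0.956657)(-374) = -248.29 m.

ΔN = -248 m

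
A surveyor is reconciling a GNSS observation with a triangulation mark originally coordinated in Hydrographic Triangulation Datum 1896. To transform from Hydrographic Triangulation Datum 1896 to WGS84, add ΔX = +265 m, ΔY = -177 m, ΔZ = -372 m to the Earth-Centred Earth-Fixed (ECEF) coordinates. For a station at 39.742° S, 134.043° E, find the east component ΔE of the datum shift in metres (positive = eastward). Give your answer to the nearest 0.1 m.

ΔE = -67.4 m

The local east axis at (φ, λ) is (−sin λ, cos λ, 0), so ΔE = −sin(134.043°)·265 + cos(134.043°)·(-177) = -67.44 m.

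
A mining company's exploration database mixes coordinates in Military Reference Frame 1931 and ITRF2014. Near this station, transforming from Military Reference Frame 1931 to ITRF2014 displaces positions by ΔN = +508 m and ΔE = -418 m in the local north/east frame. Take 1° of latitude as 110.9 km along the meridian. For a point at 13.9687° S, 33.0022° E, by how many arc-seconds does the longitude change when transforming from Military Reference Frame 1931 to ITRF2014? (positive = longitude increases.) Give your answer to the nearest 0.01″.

At latitude -13.9687°, cos φ = 0.970428.
1° of longitude at this latitude = 110.9 × cos φ = 107.62 km, so Δλ = -418.0 / 107620.4 = -0.0038840° = -13.982″.

Δλ = -13.98″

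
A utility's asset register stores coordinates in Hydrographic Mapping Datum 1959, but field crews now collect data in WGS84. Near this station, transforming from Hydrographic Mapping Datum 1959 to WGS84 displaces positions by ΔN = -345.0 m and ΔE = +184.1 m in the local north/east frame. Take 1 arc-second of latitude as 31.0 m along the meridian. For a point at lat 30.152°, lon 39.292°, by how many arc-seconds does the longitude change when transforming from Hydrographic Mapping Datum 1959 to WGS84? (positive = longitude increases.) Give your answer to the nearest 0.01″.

At latitude 30.152°, cos φ = 0.864696.
1″ of longitude at this latitude = 31.00 × cos φ = 26.8056 m, so Δλ = 184.1 / 26.8056 = 6.868″.

Δλ = 6.87″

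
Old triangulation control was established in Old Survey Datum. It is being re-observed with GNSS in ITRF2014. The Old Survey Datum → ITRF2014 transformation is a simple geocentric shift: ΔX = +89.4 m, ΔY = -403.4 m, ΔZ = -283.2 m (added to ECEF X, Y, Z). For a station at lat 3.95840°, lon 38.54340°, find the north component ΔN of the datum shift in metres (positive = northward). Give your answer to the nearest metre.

At φ = 3.95840°, λ = 38.54340°: sin φ = 0.069032, cos φ = 0.997614, sin λ = 0.623107, cos λ = 0.782136.
ΔN = −sin φ cos λ·ΔX − sin φ sin λ·ΔY + cos φ·ΔZ = −(0.069032)(0.782136)(89.4) − (0.069032)(0.623107)(-403.4) + (0.997614)(-283.2) = -270.00 m.

ΔN = -270 m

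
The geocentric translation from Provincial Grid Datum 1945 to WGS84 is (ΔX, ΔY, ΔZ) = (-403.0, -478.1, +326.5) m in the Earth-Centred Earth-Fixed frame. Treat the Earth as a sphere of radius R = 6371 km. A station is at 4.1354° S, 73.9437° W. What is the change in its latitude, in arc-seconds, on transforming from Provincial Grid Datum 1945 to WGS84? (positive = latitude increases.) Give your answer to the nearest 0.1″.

sin φ = -0.072114, cos φ = 0.997396, sin λ = -0.960990, cos λ = 0.276582.
North component: ΔN = −sin φ cos λ·ΔX − sin φ sin λ·ΔY + cos φ·ΔZ = −(-0.072114)(0.276582)(-403.0) − (-0.072114)(-0.960990)(-478.1) + (0.997396)(326.5) = 350.74 m.
1° of latitude spans πR/180 = 111195 m, so Δφ = 350.74 / 111195 × 3600 = 11.356″.

Δφ = 11.4″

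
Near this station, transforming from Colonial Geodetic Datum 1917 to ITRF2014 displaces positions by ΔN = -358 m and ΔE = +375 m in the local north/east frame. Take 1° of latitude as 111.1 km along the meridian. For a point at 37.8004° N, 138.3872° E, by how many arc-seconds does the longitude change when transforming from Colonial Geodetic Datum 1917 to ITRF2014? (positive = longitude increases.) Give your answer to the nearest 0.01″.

At latitude 37.8004°, cos φ = 0.790151.
1° of longitude at this latitude = 111.1 × cos φ = 87.79 km, so Δλ = 375.0 / 87785.7 = 0.0042718° = 15.378″.

Δλ = 15.38″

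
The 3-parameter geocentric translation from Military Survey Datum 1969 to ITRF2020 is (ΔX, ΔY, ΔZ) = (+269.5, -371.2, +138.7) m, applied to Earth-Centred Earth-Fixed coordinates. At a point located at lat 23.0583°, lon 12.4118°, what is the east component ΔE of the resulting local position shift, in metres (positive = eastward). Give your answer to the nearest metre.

The local east axis at (φ, λ) is (−sin λ, cos λ, 0), so ΔE = −sin(12.4118°)·269.5 + cos(12.4118°)·(-371.2) = -420.45 m.

ΔE = -420 m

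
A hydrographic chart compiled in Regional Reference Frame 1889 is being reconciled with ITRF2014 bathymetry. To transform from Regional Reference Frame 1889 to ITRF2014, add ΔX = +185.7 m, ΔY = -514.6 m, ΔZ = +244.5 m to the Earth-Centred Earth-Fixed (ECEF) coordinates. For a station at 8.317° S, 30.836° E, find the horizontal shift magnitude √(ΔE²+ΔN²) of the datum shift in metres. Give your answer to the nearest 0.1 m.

The local east axis at (φ, λ) is (−sin λ, cos λ, 0), so ΔE = −sin(30.836°)·185.7 + cos(30.836°)·(-514.6) = -537.04 m.
The local north axis is (−sin φ cos λ, −sin φ sin λ, cos φ), giving ΔN = 23.064 − 38.155 + 241.929 = 226.84 m.
Horizontal magnitude = √(ΔE² + ΔN²) = √((-537.04)² + 226.84²) = 582.98 m.

583.0 m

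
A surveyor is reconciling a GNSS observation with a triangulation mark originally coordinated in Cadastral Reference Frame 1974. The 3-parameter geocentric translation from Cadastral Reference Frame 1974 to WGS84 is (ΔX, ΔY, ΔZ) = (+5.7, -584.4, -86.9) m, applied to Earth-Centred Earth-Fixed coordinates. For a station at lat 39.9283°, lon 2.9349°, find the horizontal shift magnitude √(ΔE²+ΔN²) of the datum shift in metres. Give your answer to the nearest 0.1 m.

586.2 m

At φ = 39.9283°, λ = 2.9349°: sin φ = 0.641828, cos φ = 0.766848, sin λ = 0.051201, cos λ = 0.998688.
ΔE = −sin λ·ΔX + cos λ·ΔY = −(0.051201)·(5.7) + (0.998688)·(-584.4) = -583.93 m.
ΔN = −sin φ cos λ·ΔX − sin φ sin λ·ΔY + cos φ·ΔZ = −(0.641828)(0.998688)(5.7) − (0.641828)(0.051201)(-584.4) + (0.766848)(-86.9) = -51.09 m.
Horizontal magnitude = √(ΔE² + ΔN²) = √((-583.93)² + (-51.09)²) = 586.16 m.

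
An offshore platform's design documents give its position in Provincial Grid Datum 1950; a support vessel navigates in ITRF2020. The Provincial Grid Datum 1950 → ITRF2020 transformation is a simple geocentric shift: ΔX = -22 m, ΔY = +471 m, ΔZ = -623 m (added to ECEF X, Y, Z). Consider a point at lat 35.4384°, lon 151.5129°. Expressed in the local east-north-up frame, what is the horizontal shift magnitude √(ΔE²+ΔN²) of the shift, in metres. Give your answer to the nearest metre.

764 m

The local east axis at (φ, λ) is (−sin λ, cos λ, 0), so ΔE = −sin(151.5129°)·(-22) + cos(151.5129°)·471 = -403.48 m.
The local north axis is (−sin φ cos λ, −sin φ sin λ, cos φ), giving ΔN = -11.212 − 130.257 − 507.583 = -649.05 m.
Horizontal magnitude = √(ΔE² + ΔN²) = √((-403.48)² + (-649.05)²) = 764.24 m.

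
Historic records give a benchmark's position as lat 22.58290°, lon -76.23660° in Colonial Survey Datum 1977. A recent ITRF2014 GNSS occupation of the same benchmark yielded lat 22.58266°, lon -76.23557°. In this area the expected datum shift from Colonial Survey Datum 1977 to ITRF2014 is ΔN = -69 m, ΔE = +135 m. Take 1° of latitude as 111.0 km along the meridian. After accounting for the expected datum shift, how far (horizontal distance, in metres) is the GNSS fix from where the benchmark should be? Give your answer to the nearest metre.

Observed coordinate differences: Δφ = -0.00024°, Δλ = +0.00103°.
Converting to metres (1° lat = 111000 m, cos φ = 0.923325): observed ΔN = -26.6 m, observed ΔE = 105.6 m.
Subtracting the expected shift leaves a residual of -26.6 − (-69) = 42.4 m north and 105.6 − (135) = -29.4 m east.
Residual distance = √(42.4² + (-29.4)²) = 51.6 m.

52 m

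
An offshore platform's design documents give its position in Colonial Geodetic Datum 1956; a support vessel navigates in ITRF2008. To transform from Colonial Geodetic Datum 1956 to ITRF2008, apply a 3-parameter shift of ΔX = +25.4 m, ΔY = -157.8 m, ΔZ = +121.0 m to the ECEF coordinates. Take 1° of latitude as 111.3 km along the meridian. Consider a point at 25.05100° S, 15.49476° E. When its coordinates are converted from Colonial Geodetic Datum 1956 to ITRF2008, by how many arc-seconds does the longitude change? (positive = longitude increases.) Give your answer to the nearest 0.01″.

Δλ = -5.67″

sin φ = -0.423425, cos φ = 0.905931, sin λ = 0.267150, cos λ = 0.963655.
East component: ΔE = −sin λ·ΔX + cos λ·ΔY = −(0.267150)(25.4) + (0.963655)(-157.8) = -158.85 m.
1° of latitude spans 111300 m; at latitude φ, 1° of longitude spans that × cos φ = 100830.1 m, so Δλ = -158.85 / 100830.1 × 3600 = -5.672″.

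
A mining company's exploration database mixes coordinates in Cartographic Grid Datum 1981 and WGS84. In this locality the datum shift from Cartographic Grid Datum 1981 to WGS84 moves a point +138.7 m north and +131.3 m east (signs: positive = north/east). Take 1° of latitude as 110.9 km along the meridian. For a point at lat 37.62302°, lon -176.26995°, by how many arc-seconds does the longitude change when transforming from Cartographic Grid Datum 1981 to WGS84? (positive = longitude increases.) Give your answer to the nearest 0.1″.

At latitude 37.62302°, cos φ = 0.792044.
1° of longitude at this latitude = 110.9 × cos φ = 87.84 km, so Δλ = 131.3 / 87837.7 = 0.0014948° = 5.381″.

Δλ = 5.4″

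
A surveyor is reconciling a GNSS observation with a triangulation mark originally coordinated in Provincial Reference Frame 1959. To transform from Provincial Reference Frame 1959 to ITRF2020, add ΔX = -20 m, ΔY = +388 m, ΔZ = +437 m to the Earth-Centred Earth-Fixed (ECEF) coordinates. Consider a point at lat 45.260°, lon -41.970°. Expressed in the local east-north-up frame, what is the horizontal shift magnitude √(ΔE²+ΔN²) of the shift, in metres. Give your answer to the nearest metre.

At φ = 45.260°, λ = -41.970°: sin φ = 0.710308, cos φ = 0.703891, sin λ = -0.668741, cos λ = 0.743495.
ΔE = −sin λ·ΔX + cos λ·ΔY = −(-0.668741)·(-20) + (0.743495)·(388) = 275.10 m.
ΔN = −sin φ cos λ·ΔX − sin φ sin λ·ΔY + cos φ·ΔZ = −(0.710308)(0.743495)(-20) − (0.710308)(-0.668741)(388) + (0.703891)(437) = 502.47 m.
Horizontal magnitude = √(ΔE² + ΔN²) = √(275.10² + 502.47²) = 572.85 m.

573 m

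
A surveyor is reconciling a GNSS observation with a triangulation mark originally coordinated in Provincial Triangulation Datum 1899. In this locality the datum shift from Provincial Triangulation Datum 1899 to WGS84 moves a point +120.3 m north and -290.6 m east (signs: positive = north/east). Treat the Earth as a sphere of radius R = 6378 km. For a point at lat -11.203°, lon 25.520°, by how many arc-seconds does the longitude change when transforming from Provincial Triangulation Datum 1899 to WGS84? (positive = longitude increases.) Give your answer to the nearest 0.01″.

At latitude -11.203°, cos φ = 0.980945.
One radian of longitude at latitude φ spans R cos φ, so Δλ = ΔE / (R cos φ) = -290.6 / (6378000 × 0.980945) = -4.6448e-05 rad = -9.581″.

Δλ = -9.58″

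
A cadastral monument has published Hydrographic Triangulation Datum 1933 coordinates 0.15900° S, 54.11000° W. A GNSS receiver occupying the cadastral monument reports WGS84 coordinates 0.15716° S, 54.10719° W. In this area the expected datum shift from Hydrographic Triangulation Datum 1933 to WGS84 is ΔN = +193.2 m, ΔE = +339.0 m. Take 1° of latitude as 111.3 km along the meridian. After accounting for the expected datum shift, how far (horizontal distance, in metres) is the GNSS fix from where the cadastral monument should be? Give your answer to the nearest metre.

Observed coordinate differences: Δφ = +0.00184°, Δλ = +0.00281°.
Converting to metres (1° lat = 111300 m, cos φ = 0.999996): observed ΔN = 204.8 m, observed ΔE = 312.8 m.
Subtracting the expected shift leaves a residual of 204.8 − (193.2) = 11.6 m north and 312.8 − (339.0) = -26.2 m east.
Residual distance = √(11.6² + (-26.2)²) = 28.7 m.

29 m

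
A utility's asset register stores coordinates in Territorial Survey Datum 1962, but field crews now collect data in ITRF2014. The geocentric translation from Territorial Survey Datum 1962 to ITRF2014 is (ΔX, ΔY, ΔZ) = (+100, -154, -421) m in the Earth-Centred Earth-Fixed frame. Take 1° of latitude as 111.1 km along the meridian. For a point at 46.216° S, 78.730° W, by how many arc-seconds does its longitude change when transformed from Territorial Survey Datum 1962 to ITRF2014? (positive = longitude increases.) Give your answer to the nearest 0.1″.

Δλ = 3.2″

sin φ = -0.721953, cos φ = 0.691942, sin λ = -0.980717, cos λ = 0.195433.
East component: ΔE = −sin λ·ΔX + cos λ·ΔY = −(-0.980717)(100) + (0.195433)(-154) = 67.98 m.
1° of latitude spans 111100 m; at latitude φ, 1° of longitude spans that × cos φ = 76874.7 m, so Δλ = 67.98 / 76874.7 × 3600 = 3.183″.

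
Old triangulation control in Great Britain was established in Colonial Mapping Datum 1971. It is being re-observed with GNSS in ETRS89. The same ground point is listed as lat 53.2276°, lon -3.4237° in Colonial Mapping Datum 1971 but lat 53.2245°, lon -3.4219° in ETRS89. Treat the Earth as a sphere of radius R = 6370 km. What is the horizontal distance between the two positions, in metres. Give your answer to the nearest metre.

Δφ = 53.2245° − 53.2276° = -0.0031°; Δλ = -3.4219° − -3.4237° = +0.0018°.
1° along a meridian = πR/180 = 111177 m.
ΔN = Δφ × 111177 = -344.7 m; ΔE = Δλ × 111177 × cos(53.2276°) = +0.0018 × 111177 × 0.598638 = 119.8 m.
Distance = √(ΔE² + ΔN²) = √(119.8² + (-344.7)²) = 364.9 m.

365 m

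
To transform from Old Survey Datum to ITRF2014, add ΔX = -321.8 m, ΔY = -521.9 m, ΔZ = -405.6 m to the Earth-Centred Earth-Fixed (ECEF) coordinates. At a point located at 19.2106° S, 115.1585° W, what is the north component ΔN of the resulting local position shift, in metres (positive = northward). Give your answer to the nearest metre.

ΔN = -183 m

The local north axis is (−sin φ cos λ, −sin φ sin λ, cos φ), giving ΔN = 45.014 + 155.436 − 383.014 = -182.56 m.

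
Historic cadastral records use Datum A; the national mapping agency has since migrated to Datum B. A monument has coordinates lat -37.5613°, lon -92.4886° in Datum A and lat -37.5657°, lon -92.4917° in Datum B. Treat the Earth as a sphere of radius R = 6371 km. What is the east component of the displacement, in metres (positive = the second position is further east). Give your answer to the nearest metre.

ΔE = -273 m

Δφ = -37.5657° − -37.5613° = -0.0044°; Δλ = -92.4917° − -92.4886° = -0.0031°.
1° along a meridian = πR/180 = 111195 m.
ΔN = Δφ × 111195 = -489.3 m; ΔE = Δλ × 111195 × cos(-37.5613°) = -0.0031 × 111195 × 0.792702 = -273.2 m.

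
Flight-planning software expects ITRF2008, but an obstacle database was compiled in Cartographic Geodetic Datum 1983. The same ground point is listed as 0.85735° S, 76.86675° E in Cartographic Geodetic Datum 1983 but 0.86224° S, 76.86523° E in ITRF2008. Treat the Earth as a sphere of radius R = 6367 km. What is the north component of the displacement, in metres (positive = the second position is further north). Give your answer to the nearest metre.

ΔN = -543 m

Δφ = -0.86224° − -0.85735° = -0.00489°; Δλ = 76.86523° − 76.86675° = -0.00152°.
1° along a meridian = πR/180 = 111125 m.
ΔN = Δφ × 111125 = -543.4 m; ΔE = Δλ × 111125 × cos(-0.85735°) = -0.00152 × 111125 × 0.999888 = -168.9 m.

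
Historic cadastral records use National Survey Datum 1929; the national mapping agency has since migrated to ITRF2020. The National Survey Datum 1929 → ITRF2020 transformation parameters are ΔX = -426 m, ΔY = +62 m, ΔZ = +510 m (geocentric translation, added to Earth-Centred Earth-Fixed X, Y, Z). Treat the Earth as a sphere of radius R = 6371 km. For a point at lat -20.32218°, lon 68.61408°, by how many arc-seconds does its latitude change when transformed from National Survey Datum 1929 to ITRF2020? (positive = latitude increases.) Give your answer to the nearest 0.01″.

Δφ = 14.39″

sin φ = -0.347299, cos φ = 0.937755, sin λ = 0.931145, cos λ = 0.364648.
North component: ΔN = −sin φ cos λ·ΔX − sin φ sin λ·ΔY + cos φ·ΔZ = −(-0.347299)(0.364648)(-426) − (-0.347299)(0.931145)(62) + (0.937755)(510) = 444.36 m.
1° of latitude spans πR/180 = 111195 m, so Δφ = 444.36 / 111195 × 3600 = 14.386″.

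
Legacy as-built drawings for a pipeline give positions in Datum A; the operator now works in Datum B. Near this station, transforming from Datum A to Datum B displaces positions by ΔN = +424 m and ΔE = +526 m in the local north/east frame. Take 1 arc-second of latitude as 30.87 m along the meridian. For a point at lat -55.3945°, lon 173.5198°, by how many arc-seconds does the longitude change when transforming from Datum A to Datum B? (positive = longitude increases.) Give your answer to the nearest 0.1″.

At latitude -55.3945°, cos φ = 0.567923.
1″ of longitude at this latitude = 30.87 × cos φ = 17.5318 m, so Δλ = 526.0 / 17.5318 = 30.003″.

Δλ = 30.0″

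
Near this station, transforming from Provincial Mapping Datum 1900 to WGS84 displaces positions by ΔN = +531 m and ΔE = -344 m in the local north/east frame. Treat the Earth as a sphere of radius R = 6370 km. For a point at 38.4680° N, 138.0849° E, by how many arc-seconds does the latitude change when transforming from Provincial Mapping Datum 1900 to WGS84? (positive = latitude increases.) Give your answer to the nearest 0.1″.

Δφ = 17.2″

On a sphere of radius R, 1 rad of latitude = R, so Δφ = ΔN / R = 531.0 / 6370000 = 8.3359e-05 rad = 17.194″.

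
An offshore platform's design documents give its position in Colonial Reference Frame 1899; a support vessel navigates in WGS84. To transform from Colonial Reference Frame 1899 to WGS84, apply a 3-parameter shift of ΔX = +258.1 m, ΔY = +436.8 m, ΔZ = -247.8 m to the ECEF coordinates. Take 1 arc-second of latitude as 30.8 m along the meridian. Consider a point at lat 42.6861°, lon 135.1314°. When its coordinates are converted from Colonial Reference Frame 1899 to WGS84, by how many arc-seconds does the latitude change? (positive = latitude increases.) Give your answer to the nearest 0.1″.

Δφ = -8.7″

sin φ = 0.677981, cos φ = 0.735079, sin λ = 0.705483, cos λ = -0.708727.
North component: ΔN = −sin φ cos λ·ΔX − sin φ sin λ·ΔY + cos φ·ΔZ = −(0.677981)(-0.708727)(258.1) − (0.677981)(0.705483)(436.8) + (0.735079)(-247.8) = -267.06 m.
1° of latitude spans 3600 × 30.80 = 110880 m, so Δφ = -267.06 / 110880 × 3600 = -8.671″.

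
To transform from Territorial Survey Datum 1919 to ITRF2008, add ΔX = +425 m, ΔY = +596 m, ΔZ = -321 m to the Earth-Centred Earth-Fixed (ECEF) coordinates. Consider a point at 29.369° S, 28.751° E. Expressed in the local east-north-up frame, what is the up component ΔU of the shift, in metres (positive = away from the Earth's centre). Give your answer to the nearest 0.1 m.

ΔU = 732.0 m

At φ = -29.369°, λ = 28.751°: sin φ = -0.490432, cos φ = 0.871479, sin λ = 0.481004, cos λ = 0.876718.
ΔU = cos φ cos λ·ΔX + cos φ sin λ·ΔY + sin φ·ΔZ = (0.871479)(0.876718)(425) + (0.871479)(0.481004)(596) + (-0.490432)(-321) = 731.98 m.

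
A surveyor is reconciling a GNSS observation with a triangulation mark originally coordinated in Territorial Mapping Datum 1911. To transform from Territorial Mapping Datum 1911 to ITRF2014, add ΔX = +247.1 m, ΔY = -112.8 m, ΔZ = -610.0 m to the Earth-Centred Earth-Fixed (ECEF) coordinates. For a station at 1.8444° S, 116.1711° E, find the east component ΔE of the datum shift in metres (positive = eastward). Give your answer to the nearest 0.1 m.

The local east axis at (φ, λ) is (−sin λ, cos λ, 0), so ΔE = −sin(116.1711°)·247.1 + cos(116.1711°)·(-112.8) = -172.02 m.

ΔE = -172.0 m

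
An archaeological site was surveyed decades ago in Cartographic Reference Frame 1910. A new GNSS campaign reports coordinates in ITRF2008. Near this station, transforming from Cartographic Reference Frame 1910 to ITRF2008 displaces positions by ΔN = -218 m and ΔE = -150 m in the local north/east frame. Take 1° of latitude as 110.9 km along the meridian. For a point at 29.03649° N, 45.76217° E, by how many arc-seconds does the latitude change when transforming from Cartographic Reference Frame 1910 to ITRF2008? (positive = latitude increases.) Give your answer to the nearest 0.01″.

Δφ = -7.08″

1° of latitude = 110.9 km, so Δφ = -218.0 / 110900 = -0.0019657° = -7.077″.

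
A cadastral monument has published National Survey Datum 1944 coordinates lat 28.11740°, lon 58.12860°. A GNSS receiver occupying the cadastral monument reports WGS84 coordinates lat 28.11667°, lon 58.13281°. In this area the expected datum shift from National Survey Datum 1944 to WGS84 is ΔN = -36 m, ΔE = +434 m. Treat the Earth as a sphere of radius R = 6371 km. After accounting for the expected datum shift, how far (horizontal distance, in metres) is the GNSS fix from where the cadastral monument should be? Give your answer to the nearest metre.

Observed coordinate differences: Δφ = -0.00073°, Δλ = +0.00421°.
Converting to metres (1° lat = 111195 m, cos φ = 0.881984): observed ΔN = -81.2 m, observed ΔE = 412.9 m.
Subtracting the expected shift leaves a residual of -81.2 − (-36) = -45.2 m north and 412.9 − (434) = -21.1 m east.
Residual distance = √((-45.2)² + (-21.1)²) = 49.9 m.

50 m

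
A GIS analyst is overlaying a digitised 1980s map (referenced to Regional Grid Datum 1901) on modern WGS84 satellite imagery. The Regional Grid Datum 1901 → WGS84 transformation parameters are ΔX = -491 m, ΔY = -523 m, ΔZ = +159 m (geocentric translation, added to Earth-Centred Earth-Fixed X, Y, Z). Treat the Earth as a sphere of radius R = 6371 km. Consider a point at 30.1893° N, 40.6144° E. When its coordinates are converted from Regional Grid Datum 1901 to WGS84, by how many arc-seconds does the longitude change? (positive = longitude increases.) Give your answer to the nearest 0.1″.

sin φ = 0.502859, cos φ = 0.864369, sin λ = 0.650965, cos λ = 0.759108.
East component: ΔE = −sin λ·ΔX + cos λ·ΔY = −(0.650965)(-491) + (0.759108)(-523) = -77.39 m.
1° of latitude spans πR/180 = 111195 m; at latitude φ, 1° of longitude spans that × cos φ = 96113.4 m, so Δλ = -77.39 / 96113.4 × 3600 = -2.899″.

Δλ = -2.9″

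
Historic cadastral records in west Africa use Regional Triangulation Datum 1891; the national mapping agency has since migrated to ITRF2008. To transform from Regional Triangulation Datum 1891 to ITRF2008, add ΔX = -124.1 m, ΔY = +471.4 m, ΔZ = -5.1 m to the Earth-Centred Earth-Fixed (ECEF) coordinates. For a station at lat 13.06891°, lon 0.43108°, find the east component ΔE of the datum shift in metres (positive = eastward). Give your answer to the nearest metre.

ΔE = 472 m

At φ = 13.06891°, λ = 0.43108°: sin φ = 0.226123, cos φ = 0.974099, sin λ = 0.007524, cos λ = 0.999972.
ΔE = −sin λ·ΔX + cos λ·ΔY = −(0.007524)·(-124.1) + (0.999972)·(471.4) = 472.32 m.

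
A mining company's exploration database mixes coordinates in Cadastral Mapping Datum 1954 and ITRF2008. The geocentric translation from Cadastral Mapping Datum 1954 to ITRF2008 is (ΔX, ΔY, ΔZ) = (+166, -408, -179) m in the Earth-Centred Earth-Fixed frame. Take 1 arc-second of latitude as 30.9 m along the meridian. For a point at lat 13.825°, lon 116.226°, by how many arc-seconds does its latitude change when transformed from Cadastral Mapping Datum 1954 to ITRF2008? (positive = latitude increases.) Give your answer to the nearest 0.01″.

sin φ = 0.238957, cos φ = 0.971030, sin λ = 0.897058, cos λ = -0.441913.
North component: ΔN = −sin φ cos λ·ΔX − sin φ sin λ·ΔY + cos φ·ΔZ = −(0.238957)(-0.441913)(166) − (0.238957)(0.897058)(-408) + (0.971030)(-179) = -68.83 m.
1° of latitude spans 3600 × 30.90 = 111240 m, so Δφ = -68.83 / 111240 × 3600 = -2.227″.

Δφ = -2.23″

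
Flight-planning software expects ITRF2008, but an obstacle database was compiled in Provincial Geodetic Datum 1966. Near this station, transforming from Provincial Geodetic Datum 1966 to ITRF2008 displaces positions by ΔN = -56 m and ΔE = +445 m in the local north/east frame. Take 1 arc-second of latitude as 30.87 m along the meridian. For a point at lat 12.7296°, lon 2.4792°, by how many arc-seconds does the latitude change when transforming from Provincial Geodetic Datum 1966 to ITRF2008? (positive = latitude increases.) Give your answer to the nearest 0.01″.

1″ of latitude = 30.87 m, so Δφ = -56.0 / 30.87 = -1.814″.

Δφ = -1.81″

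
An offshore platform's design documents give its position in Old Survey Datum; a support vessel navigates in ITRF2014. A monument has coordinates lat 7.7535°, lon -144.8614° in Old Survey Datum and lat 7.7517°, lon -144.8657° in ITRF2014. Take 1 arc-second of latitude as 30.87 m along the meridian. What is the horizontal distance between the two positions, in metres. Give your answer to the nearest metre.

514 m

Δφ = 7.7517° − 7.7535° = -0.0018°; Δλ = -144.8657° − -144.8614° = -0.0043°.
1° of latitude = 3600 × 30.87 = 111132 m.
ΔN = Δφ × 111132 = -200.0 m; ΔE = Δλ × 111132 × cos(7.7535°) = -0.0043 × 111132 × 0.990858 = -473.5 m.
Distance = √(ΔE² + ΔN²) = √((-473.5)² + (-200.0)²) = 514.0 m.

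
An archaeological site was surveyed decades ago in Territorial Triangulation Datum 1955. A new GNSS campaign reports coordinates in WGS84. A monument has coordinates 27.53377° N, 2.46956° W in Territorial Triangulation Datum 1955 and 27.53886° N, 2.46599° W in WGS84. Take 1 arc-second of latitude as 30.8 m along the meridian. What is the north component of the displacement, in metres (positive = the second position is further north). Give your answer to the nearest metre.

ΔN = 564 m

Δφ = 27.53886° − 27.53377° = +0.00509°; Δλ = -2.46599° − -2.46956° = +0.00357°.
1° of latitude = 3600 × 30.80 = 110880 m.
ΔN = Δφ × 110880 = 564.4 m; ΔE = Δλ × 110880 × cos(27.53377°) = +0.00357 × 110880 × 0.886739 = 351.0 m.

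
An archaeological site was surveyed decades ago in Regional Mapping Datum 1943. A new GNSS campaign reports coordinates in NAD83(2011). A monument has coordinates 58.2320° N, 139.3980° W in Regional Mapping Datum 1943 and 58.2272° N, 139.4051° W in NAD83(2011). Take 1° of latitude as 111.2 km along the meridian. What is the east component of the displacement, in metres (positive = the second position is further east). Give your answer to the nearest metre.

Δφ = 58.2272° − 58.2320° = -0.0048°; Δλ = -139.4051° − -139.3980° = -0.0071°.
ΔN = Δφ × 111200 = -533.8 m; ΔE = Δλ × 111200 × cos(58.2320°) = -0.0071 × 111200 × 0.526481 = -415.7 m.

ΔE = -416 m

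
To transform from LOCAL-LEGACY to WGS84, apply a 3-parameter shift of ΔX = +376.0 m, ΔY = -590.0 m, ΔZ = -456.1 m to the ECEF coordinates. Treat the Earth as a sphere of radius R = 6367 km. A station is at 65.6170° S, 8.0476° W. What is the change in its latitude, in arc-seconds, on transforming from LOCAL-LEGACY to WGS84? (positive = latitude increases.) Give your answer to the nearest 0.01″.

sin φ = -0.910806, cos φ = 0.412834, sin λ = -0.139996, cos λ = 0.990152.
North component: ΔN = −sin φ cos λ·ΔX − sin φ sin λ·ΔY + cos φ·ΔZ = −(-0.910806)(0.990152)(376.0) − (-0.910806)(-0.139996)(-590.0) + (0.412834)(-456.1) = 226.03 m.
1° of latitude spans πR/180 = 111125 m, so Δφ = 226.03 / 111125 × 3600 = 7.322″.

Δφ = 7.32″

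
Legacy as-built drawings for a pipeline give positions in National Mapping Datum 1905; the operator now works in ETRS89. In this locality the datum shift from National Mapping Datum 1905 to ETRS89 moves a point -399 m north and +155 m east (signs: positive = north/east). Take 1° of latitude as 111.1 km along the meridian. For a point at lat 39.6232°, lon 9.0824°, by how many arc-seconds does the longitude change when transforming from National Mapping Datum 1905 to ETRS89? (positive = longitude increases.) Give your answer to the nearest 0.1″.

Δλ = 6.5″

At latitude 39.6232°, cos φ = 0.770255.
1° of longitude at this latitude = 111.1 × cos φ = 85.58 km, so Δλ = 155.0 / 85575.3 = 0.0018113° = 6.521″.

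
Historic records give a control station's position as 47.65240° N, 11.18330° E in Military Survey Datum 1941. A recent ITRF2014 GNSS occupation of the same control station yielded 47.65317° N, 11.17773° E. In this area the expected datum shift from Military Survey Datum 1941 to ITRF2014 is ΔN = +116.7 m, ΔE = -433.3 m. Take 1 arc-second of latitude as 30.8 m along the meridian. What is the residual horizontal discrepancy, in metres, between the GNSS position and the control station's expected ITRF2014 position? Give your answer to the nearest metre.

36 m

Observed coordinate differences: Δφ = +0.00077°, Δλ = -0.00557°.
Converting to metres (1° lat = 110880 m, cos φ = 0.673627): observed ΔN = 85.4 m, observed ΔE = -416.0 m.
Subtracting the expected shift leaves a residual of 85.4 − (116.7) = -31.3 m north and -416.0 − (-433.3) = 17.3 m east.
Residual distance = √((-31.3)² + 17.3²) = 35.8 m.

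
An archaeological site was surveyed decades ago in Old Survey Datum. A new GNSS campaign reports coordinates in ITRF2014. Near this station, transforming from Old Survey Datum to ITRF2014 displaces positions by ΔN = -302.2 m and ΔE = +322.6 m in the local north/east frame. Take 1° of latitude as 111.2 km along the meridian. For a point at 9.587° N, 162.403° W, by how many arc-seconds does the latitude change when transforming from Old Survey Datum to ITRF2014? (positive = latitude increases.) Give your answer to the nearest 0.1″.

Δφ = -9.8″

1° of latitude = 111.2 km, so Δφ = -302.2 / 111200 = -0.0027176° = -9.783″.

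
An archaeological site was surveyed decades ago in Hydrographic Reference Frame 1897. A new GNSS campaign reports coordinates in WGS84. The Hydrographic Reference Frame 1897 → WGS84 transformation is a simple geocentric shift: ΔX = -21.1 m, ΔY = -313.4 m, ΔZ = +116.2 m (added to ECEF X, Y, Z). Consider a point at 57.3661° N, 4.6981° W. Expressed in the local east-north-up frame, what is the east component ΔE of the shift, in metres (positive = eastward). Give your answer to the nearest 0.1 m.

The local east axis at (φ, λ) is (−sin λ, cos λ, 0), so ΔE = −sin(-4.6981°)·(-21.1) + cos(-4.6981°)·(-313.4) = -314.08 m.

ΔE = -314.1 m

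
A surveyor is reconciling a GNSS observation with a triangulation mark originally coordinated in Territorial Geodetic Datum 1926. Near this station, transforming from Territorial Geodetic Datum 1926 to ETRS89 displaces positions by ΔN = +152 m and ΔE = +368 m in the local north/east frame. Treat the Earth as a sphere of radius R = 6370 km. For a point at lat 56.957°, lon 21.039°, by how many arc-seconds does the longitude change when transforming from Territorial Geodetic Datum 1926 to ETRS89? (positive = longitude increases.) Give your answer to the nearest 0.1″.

Δλ = 21.9″

At latitude 56.957°, cos φ = 0.545268.
One radian of longitude at latitude φ spans R cos φ, so Δλ = ΔE / (R cos φ) = 368.0 / (6370000 × 0.545268) = 1.0595e-04 rad = 21.854″.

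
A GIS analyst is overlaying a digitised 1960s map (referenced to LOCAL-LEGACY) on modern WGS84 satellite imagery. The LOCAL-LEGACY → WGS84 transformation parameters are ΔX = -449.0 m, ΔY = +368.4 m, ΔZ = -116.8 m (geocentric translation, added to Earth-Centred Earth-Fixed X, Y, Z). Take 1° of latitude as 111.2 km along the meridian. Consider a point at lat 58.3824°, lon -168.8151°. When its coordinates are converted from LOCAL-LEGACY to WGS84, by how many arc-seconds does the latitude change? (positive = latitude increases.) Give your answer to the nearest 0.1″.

Δφ = -12.2″

sin φ = 0.851566, cos φ = 0.524248, sin λ = -0.193976, cos λ = -0.981006.
North component: ΔN = −sin φ cos λ·ΔX − sin φ sin λ·ΔY + cos φ·ΔZ = −(0.851566)(-0.981006)(-449.0) − (0.851566)(-0.193976)(368.4) + (0.524248)(-116.8) = -375.47 m.
1° of latitude spans 111200 m, so Δφ = -375.47 / 111200 × 3600 = -12.155″.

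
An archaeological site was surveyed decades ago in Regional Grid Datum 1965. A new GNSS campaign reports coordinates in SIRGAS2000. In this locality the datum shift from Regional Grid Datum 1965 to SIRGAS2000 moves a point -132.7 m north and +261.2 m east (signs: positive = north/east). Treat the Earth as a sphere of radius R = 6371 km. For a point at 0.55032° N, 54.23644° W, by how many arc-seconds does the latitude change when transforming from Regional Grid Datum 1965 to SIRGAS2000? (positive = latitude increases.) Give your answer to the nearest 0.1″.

On a sphere of radius R, 1 rad of latitude = R, so Δφ = ΔN / R = -132.7 / 6371000 = -2.0829e-05 rad = -4.296″.

Δφ = -4.3″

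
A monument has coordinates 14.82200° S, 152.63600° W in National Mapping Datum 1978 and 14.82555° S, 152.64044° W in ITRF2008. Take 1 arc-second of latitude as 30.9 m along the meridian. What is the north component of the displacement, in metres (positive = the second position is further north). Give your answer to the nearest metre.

ΔN = -395 m

Δφ = -14.82555° − -14.82200° = -0.00355°; Δλ = -152.64044° − -152.63600° = -0.00444°.
1° of latitude = 3600 × 30.90 = 111240 m.
ΔN = Δφ × 111240 = -394.9 m; ΔE = Δλ × 111240 × cos(-14.82200°) = -0.00444 × 111240 × 0.966725 = -477.5 m.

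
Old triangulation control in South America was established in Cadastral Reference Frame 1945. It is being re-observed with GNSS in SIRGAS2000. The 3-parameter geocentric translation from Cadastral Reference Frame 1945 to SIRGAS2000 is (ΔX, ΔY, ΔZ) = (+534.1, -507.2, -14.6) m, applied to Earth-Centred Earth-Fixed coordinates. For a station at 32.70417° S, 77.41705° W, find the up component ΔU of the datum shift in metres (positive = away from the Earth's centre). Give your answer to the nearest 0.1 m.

At φ = -32.70417°, λ = -77.41705°: sin φ = -0.540302, cos φ = 0.841471, sin λ = -0.975982, cos λ = 0.217853.
ΔU = cos φ cos λ·ΔX + cos φ sin λ·ΔY + sin φ·ΔZ = (0.841471)(0.217853)(534.1) + (0.841471)(-0.975982)(-507.2) + (-0.540302)(-14.6) = 522.34 m.

ΔU = 522.3 m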